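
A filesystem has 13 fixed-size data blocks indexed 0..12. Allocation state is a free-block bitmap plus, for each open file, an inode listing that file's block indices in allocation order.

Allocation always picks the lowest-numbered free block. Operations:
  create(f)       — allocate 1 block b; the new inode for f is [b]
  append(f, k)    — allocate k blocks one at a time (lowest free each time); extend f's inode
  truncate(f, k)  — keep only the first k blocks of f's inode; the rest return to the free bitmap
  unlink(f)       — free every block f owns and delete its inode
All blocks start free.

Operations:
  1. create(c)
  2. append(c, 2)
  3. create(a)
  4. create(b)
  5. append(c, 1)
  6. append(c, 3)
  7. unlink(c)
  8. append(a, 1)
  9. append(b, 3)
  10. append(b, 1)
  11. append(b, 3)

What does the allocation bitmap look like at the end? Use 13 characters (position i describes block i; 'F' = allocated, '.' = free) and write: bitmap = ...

after create(c) → c:[0]  free=[F............]
after append(c, 2) → c:[0, 1, 2]  free=[FFF..........]
after create(a) → a:[3], c:[0, 1, 2]  free=[FFFF.........]
after create(b) → a:[3], b:[4], c:[0, 1, 2]  free=[FFFFF........]
after append(c, 1) → a:[3], b:[4], c:[0, 1, 2, 5]  free=[FFFFFF.......]
after append(c, 3) → a:[3], b:[4], c:[0, 1, 2, 5, 6, 7, 8]  free=[FFFFFFFFF....]
after unlink(c) → a:[3], b:[4]  free=[...FF........]
after append(a, 1) → a:[3, 0], b:[4]  free=[F..FF........]
after append(b, 3) → a:[3, 0], b:[4, 1, 2, 5]  free=[FFFFFF.......]
after append(b, 1) → a:[3, 0], b:[4, 1, 2, 5, 6]  free=[FFFFFFF......]
after append(b, 3) → a:[3, 0], b:[4, 1, 2, 5, 6, 7, 8, 9]  free=[FFFFFFFFFF...]

bitmap = FFFFFFFFFF...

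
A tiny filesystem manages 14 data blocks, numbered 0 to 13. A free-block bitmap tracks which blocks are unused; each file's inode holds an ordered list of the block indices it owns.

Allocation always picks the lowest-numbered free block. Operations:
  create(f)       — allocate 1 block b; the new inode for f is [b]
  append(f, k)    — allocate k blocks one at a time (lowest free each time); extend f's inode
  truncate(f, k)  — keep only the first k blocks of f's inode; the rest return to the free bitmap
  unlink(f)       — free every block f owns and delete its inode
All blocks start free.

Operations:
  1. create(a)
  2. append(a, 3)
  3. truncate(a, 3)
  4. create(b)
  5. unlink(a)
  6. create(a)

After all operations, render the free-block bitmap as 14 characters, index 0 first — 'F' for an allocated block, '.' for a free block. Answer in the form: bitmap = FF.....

create(a): bitmap=F............. | a=[0]
append(a, 3): bitmap=FFFF.......... | a=[0, 1, 2, 3]
truncate(a, 3): bitmap=FFF........... | a=[0, 1, 2]
create(b): bitmap=FFFF.......... | a=[0, 1, 2] b=[3]
unlink(a): bitmap=...F.......... | b=[3]
create(a): bitmap=F..F.......... | a=[0] b=[3]

bitmap = F..F..........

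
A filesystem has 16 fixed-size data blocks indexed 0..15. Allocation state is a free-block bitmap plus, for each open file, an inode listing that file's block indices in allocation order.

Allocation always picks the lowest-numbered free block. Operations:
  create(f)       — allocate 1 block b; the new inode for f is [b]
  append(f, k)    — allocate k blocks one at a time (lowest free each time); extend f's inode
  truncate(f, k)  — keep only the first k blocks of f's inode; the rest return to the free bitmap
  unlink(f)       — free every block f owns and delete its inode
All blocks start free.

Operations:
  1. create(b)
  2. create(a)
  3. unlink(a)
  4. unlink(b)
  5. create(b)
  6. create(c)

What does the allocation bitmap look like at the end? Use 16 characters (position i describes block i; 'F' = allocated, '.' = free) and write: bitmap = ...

bitmap = FF..............

[1] create(b) — b=0 (map F...............)
[2] create(a) — a=1 b=0 (map FF..............)
[3] unlink(a) — b=0 (map F...............)
[4] unlink(b) —  (map ................)
[5] create(b) — b=0 (map F...............)
[6] create(c) — b=0 c=1 (map FF..............)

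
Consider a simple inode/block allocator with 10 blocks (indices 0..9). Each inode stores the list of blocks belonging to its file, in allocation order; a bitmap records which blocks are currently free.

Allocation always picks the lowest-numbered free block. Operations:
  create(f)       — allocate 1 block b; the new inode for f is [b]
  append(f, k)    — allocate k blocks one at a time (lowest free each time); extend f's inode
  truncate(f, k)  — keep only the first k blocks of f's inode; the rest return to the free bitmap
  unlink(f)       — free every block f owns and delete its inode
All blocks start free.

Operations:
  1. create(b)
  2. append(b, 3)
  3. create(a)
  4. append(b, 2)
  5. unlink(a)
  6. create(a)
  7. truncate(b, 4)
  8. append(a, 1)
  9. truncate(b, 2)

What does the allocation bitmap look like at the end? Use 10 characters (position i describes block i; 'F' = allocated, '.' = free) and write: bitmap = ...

  1. create(b)  ⇒  F.........  {b→[0]}
  2. append(b, 3)  ⇒  FFFF......  {b→[0, 1, 2, 3]}
  3. create(a)  ⇒  FFFFF.....  {a→[4]; b→[0, 1, 2, 3]}
  4. append(b, 2)  ⇒  FFFFFFF...  {a→[4]; b→[0, 1, 2, 3, 5, 6]}
  5. unlink(a)  ⇒  FFFF.FF...  {b→[0, 1, 2, 3, 5, 6]}
  6. create(a)  ⇒  FFFFFFF...  {a→[4]; b→[0, 1, 2, 3, 5, 6]}
  7. truncate(b, 4)  ⇒  FFFFF.....  {a→[4]; b→[0, 1, 2, 3]}
  8. append(a, 1)  ⇒  FFFFFF....  {a→[4, 5]; b→[0, 1, 2, 3]}
  9. truncate(b, 2)  ⇒  FF..FF....  {a→[4, 5]; b→[0, 1]}

bitmap = FF..FF....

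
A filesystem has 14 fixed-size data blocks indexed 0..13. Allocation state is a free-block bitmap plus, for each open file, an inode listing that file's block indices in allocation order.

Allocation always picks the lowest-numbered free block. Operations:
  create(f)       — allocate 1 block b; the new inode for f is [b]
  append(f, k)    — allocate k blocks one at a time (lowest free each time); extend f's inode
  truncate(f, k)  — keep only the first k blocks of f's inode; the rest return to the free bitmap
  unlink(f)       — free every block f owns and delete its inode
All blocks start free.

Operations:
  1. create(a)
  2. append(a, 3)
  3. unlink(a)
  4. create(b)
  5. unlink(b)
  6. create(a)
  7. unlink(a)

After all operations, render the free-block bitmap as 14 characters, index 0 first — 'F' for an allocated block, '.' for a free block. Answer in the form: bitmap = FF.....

bitmap = ..............

after create(a) → a:[0]  free=[F.............]
after append(a, 3) → a:[0, 1, 2, 3]  free=[FFFF..........]
after unlink(a) →   free=[..............]
after create(b) → b:[0]  free=[F.............]
after unlink(b) →   free=[..............]
after create(a) → a:[0]  free=[F.............]
after unlink(a) →   free=[..............]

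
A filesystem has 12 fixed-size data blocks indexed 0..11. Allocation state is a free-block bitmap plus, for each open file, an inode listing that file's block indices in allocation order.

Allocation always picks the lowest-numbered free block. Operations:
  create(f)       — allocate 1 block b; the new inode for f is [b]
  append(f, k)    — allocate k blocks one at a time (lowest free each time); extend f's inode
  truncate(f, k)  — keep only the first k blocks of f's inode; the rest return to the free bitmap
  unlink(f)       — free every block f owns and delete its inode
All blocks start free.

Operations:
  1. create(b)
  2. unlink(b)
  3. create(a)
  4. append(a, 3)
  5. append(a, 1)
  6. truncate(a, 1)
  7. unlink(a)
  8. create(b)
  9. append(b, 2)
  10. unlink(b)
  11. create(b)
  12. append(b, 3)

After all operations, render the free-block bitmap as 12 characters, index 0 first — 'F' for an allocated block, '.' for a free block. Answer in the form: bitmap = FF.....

bitmap = FFFF........

  1. create(b)  ⇒  F...........  {b→[0]}
  2. unlink(b)  ⇒  ............  {}
  3. create(a)  ⇒  F...........  {a→[0]}
  4. append(a, 3)  ⇒  FFFF........  {a→[0, 1, 2, 3]}
  5. append(a, 1)  ⇒  FFFFF.......  {a→[0, 1, 2, 3, 4]}
  6. truncate(a, 1)  ⇒  F...........  {a→[0]}
  7. unlink(a)  ⇒  ............  {}
  8. create(b)  ⇒  F...........  {b→[0]}
  9. append(b, 2)  ⇒  FFF.........  {b→[0, 1, 2]}
  10. unlink(b)  ⇒  ............  {}
  11. create(b)  ⇒  F...........  {b→[0]}
  12. append(b, 3)  ⇒  FFFF........  {b→[0, 1, 2, 3]}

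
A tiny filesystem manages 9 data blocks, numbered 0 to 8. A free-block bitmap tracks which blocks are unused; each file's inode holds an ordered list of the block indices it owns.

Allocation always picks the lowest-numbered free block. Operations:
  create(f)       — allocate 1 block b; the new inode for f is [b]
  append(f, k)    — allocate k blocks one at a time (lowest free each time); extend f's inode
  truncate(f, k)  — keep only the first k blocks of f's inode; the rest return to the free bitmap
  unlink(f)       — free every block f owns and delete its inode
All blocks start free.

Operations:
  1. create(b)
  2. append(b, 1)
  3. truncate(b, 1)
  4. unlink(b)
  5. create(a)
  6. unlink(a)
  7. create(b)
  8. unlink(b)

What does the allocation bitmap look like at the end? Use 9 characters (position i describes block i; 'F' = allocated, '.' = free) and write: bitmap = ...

bitmap = .........

after create(b) → b:[0]  free=[F........]
after append(b, 1) → b:[0, 1]  free=[FF.......]
after truncate(b, 1) → b:[0]  free=[F........]
after unlink(b) →   free=[.........]
after create(a) → a:[0]  free=[F........]
after unlink(a) →   free=[.........]
after create(b) → b:[0]  free=[F........]
after unlink(b) →   free=[.........]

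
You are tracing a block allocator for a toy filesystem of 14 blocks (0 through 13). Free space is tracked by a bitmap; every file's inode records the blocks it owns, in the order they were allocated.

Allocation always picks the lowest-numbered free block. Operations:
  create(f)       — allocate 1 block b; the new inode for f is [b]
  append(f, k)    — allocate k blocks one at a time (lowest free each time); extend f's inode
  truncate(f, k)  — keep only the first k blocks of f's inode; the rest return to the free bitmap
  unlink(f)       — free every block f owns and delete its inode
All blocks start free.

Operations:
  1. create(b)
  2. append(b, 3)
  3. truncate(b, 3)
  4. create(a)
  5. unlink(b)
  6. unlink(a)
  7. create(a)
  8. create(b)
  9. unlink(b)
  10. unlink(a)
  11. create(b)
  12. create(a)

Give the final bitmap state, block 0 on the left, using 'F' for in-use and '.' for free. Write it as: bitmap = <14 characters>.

bitmap = FF............

create(b): bitmap=F............. | b=[0]
append(b, 3): bitmap=FFFF.......... | b=[0, 1, 2, 3]
truncate(b, 3): bitmap=FFF........... | b=[0, 1, 2]
create(a): bitmap=FFFF.......... | a=[3] b=[0, 1, 2]
unlink(b): bitmap=...F.......... | a=[3]
unlink(a): bitmap=.............. | 
create(a): bitmap=F............. | a=[0]
create(b): bitmap=FF............ | a=[0] b=[1]
unlink(b): bitmap=F............. | a=[0]
unlink(a): bitmap=.............. | 
create(b): bitmap=F............. | b=[0]
create(a): bitmap=FF............ | a=[1] b=[0]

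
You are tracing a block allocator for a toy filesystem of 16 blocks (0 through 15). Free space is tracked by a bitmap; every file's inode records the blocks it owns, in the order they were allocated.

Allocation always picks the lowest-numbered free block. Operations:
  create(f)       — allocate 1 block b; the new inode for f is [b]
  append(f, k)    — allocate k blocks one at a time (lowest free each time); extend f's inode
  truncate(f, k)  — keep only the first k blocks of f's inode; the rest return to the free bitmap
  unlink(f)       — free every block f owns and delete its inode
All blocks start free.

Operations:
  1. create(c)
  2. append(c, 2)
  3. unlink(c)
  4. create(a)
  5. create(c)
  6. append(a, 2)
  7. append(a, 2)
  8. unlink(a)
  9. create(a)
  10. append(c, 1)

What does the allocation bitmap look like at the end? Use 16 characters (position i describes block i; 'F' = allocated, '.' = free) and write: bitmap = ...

create(c): bitmap=F............... | c=[0]
append(c, 2): bitmap=FFF............. | c=[0, 1, 2]
unlink(c): bitmap=................ | 
create(a): bitmap=F............... | a=[0]
create(c): bitmap=FF.............. | a=[0] c=[1]
append(a, 2): bitmap=FFFF............ | a=[0, 2, 3] c=[1]
append(a, 2): bitmap=FFFFFF.......... | a=[0, 2, 3, 4, 5] c=[1]
unlink(a): bitmap=.F.............. | c=[1]
create(a): bitmap=FF.............. | a=[0] c=[1]
append(c, 1): bitmap=FFF............. | a=[0] c=[1, 2]

bitmap = FFF.............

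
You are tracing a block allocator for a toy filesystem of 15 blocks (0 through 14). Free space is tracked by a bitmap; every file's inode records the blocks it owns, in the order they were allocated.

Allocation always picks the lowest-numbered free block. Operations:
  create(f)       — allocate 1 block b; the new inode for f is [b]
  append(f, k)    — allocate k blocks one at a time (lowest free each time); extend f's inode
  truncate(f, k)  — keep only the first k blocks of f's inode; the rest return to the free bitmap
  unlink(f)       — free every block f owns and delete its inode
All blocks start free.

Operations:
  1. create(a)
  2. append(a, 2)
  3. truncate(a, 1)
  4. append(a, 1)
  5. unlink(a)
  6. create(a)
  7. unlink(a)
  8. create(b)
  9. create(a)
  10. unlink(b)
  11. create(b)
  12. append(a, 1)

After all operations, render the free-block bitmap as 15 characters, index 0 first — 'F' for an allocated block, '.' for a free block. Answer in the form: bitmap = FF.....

bitmap = FFF............

create(a): bitmap=F.............. | a=[0]
append(a, 2): bitmap=FFF............ | a=[0, 1, 2]
truncate(a, 1): bitmap=F.............. | a=[0]
append(a, 1): bitmap=FF............. | a=[0, 1]
unlink(a): bitmap=............... | 
create(a): bitmap=F.............. | a=[0]
unlink(a): bitmap=............... | 
create(b): bitmap=F.............. | b=[0]
create(a): bitmap=FF............. | a=[1] b=[0]
unlink(b): bitmap=.F............. | a=[1]
create(b): bitmap=FF............. | a=[1] b=[0]
append(a, 1): bitmap=FFF............ | a=[1, 2] b=[0]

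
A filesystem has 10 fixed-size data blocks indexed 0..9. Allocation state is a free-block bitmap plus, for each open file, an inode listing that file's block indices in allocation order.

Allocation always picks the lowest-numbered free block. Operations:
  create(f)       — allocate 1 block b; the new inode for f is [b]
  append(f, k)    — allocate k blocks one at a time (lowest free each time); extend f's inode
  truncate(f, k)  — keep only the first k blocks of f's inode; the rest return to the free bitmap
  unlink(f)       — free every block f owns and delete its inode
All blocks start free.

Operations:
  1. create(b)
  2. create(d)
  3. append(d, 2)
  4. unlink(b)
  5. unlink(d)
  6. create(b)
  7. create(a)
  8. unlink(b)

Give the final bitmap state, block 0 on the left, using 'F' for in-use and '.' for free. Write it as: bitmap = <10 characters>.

  1. create(b)  ⇒  F.........  {b→[0]}
  2. create(d)  ⇒  FF........  {b→[0]; d→[1]}
  3. append(d, 2)  ⇒  FFFF......  {b→[0]; d→[1, 2, 3]}
  4. unlink(b)  ⇒  .FFF......  {d→[1, 2, 3]}
  5. unlink(d)  ⇒  ..........  {}
  6. create(b)  ⇒  F.........  {b→[0]}
  7. create(a)  ⇒  FF........  {a→[1]; b→[0]}
  8. unlink(b)  ⇒  .F........  {a→[1]}

bitmap = .F........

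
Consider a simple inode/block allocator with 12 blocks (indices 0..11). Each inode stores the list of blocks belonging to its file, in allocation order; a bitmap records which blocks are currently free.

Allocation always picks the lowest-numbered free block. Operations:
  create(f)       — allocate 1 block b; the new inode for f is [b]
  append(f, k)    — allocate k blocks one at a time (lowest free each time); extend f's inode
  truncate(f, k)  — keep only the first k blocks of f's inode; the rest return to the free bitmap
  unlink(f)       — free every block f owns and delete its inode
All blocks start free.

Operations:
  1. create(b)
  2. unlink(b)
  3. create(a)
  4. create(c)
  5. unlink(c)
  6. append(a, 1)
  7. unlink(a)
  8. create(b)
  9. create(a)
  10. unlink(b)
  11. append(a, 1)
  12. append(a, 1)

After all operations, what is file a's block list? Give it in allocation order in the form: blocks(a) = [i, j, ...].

  1. create(b)  ⇒  F...........  {b→[0]}
  2. unlink(b)  ⇒  ............  {}
  3. create(a)  ⇒  F...........  {a→[0]}
  4. create(c)  ⇒  FF..........  {a→[0]; c→[1]}
  5. unlink(c)  ⇒  F...........  {a→[0]}
  6. append(a, 1)  ⇒  FF..........  {a→[0, 1]}
  7. unlink(a)  ⇒  ............  {}
  8. create(b)  ⇒  F...........  {b→[0]}
  9. create(a)  ⇒  FF..........  {a→[1]; b→[0]}
  10. unlink(b)  ⇒  .F..........  {a→[1]}
  11. append(a, 1)  ⇒  FF..........  {a→[1, 0]}
  12. append(a, 1)  ⇒  FFF.........  {a→[1, 0, 2]}

blocks(a) = [1, 0, 2]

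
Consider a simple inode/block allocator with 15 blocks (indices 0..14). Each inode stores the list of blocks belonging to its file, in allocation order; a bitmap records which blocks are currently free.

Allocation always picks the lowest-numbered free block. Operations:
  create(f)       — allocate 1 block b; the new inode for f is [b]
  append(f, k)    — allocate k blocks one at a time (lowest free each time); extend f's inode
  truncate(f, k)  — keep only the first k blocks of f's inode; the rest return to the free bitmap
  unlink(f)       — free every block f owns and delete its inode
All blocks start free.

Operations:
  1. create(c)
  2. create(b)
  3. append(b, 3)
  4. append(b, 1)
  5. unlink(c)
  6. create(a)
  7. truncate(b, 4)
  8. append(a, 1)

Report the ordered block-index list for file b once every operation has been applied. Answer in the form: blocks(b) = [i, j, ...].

blocks(b) = [1, 2, 3, 4]

after create(c) → c:[0]  free=[F..............]
after create(b) → b:[1], c:[0]  free=[FF.............]
after append(b, 3) → b:[1, 2, 3, 4], c:[0]  free=[FFFFF..........]
after append(b, 1) → b:[1, 2, 3, 4, 5], c:[0]  free=[FFFFFF.........]
after unlink(c) → b:[1, 2, 3, 4, 5]  free=[.FFFFF.........]
after create(a) → a:[0], b:[1, 2, 3, 4, 5]  free=[FFFFFF.........]
after truncate(b, 4) → a:[0], b:[1, 2, 3, 4]  free=[FFFFF..........]
after append(a, 1) → a:[0, 5], b:[1, 2, 3, 4]  free=[FFFFFF.........]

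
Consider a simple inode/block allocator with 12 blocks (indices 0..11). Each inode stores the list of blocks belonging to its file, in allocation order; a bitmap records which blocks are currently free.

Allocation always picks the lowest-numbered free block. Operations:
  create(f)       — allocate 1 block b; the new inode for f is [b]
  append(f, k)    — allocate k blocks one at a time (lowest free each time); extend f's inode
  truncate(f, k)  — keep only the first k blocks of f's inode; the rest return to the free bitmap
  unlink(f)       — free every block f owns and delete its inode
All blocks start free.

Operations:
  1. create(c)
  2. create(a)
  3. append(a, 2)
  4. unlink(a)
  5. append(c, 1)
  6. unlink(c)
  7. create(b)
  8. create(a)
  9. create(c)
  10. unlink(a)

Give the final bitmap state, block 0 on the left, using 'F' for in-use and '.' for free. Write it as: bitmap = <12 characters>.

bitmap = F.F.........

after create(c) → c:[0]  free=[F...........]
after create(a) → a:[1], c:[0]  free=[FF..........]
after append(a, 2) → a:[1, 2, 3], c:[0]  free=[FFFF........]
after unlink(a) → c:[0]  free=[F...........]
after append(c, 1) → c:[0, 1]  free=[FF..........]
after unlink(c) →   free=[............]
after create(b) → b:[0]  free=[F...........]
after create(a) → a:[1], b:[0]  free=[FF..........]
after create(c) → a:[1], b:[0], c:[2]  free=[FFF.........]
after unlink(a) → b:[0], c:[2]  free=[F.F.........]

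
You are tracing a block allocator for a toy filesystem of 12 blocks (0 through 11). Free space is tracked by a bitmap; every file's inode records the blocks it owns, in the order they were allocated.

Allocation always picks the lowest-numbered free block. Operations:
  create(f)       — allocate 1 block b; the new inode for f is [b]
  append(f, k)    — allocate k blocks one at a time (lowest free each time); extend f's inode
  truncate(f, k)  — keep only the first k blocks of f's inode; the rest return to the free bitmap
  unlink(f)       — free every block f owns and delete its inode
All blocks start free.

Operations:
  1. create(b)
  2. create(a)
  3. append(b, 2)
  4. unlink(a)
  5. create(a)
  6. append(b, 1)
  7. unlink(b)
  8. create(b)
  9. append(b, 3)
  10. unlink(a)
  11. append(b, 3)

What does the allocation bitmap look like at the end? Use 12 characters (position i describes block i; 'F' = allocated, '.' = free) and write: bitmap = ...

[1] create(b) — b=0 (map F...........)
[2] create(a) — a=1 b=0 (map FF..........)
[3] append(b, 2) — a=1 b=0,2,3 (map FFFF........)
[4] unlink(a) — b=0,2,3 (map F.FF........)
[5] create(a) — a=1 b=0,2,3 (map FFFF........)
[6] append(b, 1) — a=1 b=0,2,3,4 (map FFFFF.......)
[7] unlink(b) — a=1 (map .F..........)
[8] create(b) — a=1 b=0 (map FF..........)
[9] append(b, 3) — a=1 b=0,2,3,4 (map FFFFF.......)
[10] unlink(a) — b=0,2,3,4 (map F.FFF.......)
[11] append(b, 3) — b=0,2,3,4,1,5,6 (map FFFFFFF.....)

bitmap = FFFFFFF.....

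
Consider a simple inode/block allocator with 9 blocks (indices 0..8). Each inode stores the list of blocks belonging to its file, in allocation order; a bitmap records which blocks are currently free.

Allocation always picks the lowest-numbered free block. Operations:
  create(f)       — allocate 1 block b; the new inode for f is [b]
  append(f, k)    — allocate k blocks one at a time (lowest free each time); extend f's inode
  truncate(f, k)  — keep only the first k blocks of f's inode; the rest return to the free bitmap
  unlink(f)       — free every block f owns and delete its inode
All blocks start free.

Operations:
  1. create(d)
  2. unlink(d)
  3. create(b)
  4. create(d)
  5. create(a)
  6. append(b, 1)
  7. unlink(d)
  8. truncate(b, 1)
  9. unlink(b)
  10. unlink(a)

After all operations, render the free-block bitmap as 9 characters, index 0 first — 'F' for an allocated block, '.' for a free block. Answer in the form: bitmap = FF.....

create(d): bitmap=F........ | d=[0]
unlink(d): bitmap=......... | 
create(b): bitmap=F........ | b=[0]
create(d): bitmap=FF....... | b=[0] d=[1]
create(a): bitmap=FFF...... | a=[2] b=[0] d=[1]
append(b, 1): bitmap=FFFF..... | a=[2] b=[0, 3] d=[1]
unlink(d): bitmap=F.FF..... | a=[2] b=[0, 3]
truncate(b, 1): bitmap=F.F...... | a=[2] b=[0]
unlink(b): bitmap=..F...... | a=[2]
unlink(a): bitmap=......... | 

bitmap = .........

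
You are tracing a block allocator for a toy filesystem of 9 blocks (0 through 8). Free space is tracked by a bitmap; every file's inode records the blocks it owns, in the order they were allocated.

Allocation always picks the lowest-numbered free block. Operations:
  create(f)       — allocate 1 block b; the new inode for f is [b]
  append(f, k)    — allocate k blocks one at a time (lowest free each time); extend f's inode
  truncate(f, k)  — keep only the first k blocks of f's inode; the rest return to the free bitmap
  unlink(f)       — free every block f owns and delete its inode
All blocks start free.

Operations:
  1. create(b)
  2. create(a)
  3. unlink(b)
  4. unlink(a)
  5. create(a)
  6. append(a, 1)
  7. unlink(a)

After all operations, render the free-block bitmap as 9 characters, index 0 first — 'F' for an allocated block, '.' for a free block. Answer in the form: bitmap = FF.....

[1] create(b) — b=0 (map F........)
[2] create(a) — a=1 b=0 (map FF.......)
[3] unlink(b) — a=1 (map .F.......)
[4] unlink(a) —  (map .........)
[5] create(a) — a=0 (map F........)
[6] append(a, 1) — a=0,1 (map FF.......)
[7] unlink(a) —  (map .........)

bitmap = .........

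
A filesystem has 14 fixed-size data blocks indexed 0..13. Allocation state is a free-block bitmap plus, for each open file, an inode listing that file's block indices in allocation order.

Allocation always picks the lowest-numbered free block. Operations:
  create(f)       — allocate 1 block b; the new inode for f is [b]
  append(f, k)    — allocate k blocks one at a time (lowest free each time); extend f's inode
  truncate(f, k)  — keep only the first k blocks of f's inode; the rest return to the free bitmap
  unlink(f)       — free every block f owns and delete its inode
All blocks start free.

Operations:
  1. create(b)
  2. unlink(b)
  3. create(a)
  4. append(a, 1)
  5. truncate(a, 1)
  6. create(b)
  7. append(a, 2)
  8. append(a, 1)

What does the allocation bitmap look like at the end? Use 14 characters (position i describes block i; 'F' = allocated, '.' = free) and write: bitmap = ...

after create(b) → b:[0]  free=[F.............]
after unlink(b) →   free=[..............]
after create(a) → a:[0]  free=[F.............]
after append(a, 1) → a:[0, 1]  free=[FF............]
after truncate(a, 1) → a:[0]  free=[F.............]
after create(b) → a:[0], b:[1]  free=[FF............]
after append(a, 2) → a:[0, 2, 3], b:[1]  free=[FFFF..........]
after append(a, 1) → a:[0, 2, 3, 4], b:[1]  free=[FFFFF.........]

bitmap = FFFFF.........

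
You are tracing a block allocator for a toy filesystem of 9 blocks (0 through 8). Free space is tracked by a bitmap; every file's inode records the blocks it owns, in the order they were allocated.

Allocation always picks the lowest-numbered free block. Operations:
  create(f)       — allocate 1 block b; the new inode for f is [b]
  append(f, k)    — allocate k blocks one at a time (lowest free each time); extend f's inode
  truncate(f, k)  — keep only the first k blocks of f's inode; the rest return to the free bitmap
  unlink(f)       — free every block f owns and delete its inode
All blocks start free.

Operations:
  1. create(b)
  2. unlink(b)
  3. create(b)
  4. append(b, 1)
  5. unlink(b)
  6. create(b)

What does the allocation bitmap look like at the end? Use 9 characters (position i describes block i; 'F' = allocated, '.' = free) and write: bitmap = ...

bitmap = F........

[1] create(b) — b=0 (map F........)
[2] unlink(b) —  (map .........)
[3] create(b) — b=0 (map F........)
[4] append(b, 1) — b=0,1 (map FF.......)
[5] unlink(b) —  (map .........)
[6] create(b) — b=0 (map F........)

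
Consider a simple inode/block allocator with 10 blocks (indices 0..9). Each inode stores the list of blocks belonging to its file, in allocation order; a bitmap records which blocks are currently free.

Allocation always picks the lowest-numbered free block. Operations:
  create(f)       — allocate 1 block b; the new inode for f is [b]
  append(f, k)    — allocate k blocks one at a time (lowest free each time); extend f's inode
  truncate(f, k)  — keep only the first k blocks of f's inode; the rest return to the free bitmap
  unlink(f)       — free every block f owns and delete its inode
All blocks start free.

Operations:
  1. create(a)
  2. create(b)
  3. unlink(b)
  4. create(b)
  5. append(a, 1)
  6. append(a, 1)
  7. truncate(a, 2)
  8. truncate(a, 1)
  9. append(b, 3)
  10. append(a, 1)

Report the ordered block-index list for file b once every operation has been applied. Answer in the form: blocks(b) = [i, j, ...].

create(a): bitmap=F......... | a=[0]
create(b): bitmap=FF........ | a=[0] b=[1]
unlink(b): bitmap=F......... | a=[0]
create(b): bitmap=FF........ | a=[0] b=[1]
append(a, 1): bitmap=FFF....... | a=[0, 2] b=[1]
append(a, 1): bitmap=FFFF...... | a=[0, 2, 3] b=[1]
truncate(a, 2): bitmap=FFF....... | a=[0, 2] b=[1]
truncate(a, 1): bitmap=FF........ | a=[0] b=[1]
append(b, 3): bitmap=FFFFF..... | a=[0] b=[1, 2, 3, 4]
append(a, 1): bitmap=FFFFFF.... | a=[0, 5] b=[1, 2, 3, 4]

blocks(b) = [1, 2, 3, 4]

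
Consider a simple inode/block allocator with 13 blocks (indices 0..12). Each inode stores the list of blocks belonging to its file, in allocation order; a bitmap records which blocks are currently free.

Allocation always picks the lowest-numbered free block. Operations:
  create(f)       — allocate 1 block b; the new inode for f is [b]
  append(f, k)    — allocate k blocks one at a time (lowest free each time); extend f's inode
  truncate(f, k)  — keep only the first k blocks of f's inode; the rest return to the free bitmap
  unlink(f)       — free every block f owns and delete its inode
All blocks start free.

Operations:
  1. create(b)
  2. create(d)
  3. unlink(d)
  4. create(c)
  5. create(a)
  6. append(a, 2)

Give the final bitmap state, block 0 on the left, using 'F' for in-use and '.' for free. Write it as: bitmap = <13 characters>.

  1. create(b)  ⇒  F............  {b→[0]}
  2. create(d)  ⇒  FF...........  {b→[0]; d→[1]}
  3. unlink(d)  ⇒  F............  {b→[0]}
  4. create(c)  ⇒  FF...........  {b→[0]; c→[1]}
  5. create(a)  ⇒  FFF..........  {a→[2]; b→[0]; c→[1]}
  6. append(a, 2)  ⇒  FFFFF........  {a→[2, 3, 4]; b→[0]; c→[1]}

bitmap = FFFFF........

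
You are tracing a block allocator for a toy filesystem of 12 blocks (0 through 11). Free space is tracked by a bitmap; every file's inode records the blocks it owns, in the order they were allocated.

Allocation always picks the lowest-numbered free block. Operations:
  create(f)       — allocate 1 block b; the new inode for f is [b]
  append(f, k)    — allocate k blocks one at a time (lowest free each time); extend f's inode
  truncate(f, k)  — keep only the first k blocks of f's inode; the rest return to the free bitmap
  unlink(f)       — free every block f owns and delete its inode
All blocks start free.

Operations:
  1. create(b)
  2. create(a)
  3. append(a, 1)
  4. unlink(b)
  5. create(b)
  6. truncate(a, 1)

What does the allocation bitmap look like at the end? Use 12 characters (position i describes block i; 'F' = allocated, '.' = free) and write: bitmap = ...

  1. create(b)  ⇒  F...........  {b→[0]}
  2. create(a)  ⇒  FF..........  {a→[1]; b→[0]}
  3. append(a, 1)  ⇒  FFF.........  {a→[1, 2]; b→[0]}
  4. unlink(b)  ⇒  .FF.........  {a→[1, 2]}
  5. create(b)  ⇒  FFF.........  {a→[1, 2]; b→[0]}
  6. truncate(a, 1)  ⇒  FF..........  {a→[1]; b→[0]}

bitmap = FF..........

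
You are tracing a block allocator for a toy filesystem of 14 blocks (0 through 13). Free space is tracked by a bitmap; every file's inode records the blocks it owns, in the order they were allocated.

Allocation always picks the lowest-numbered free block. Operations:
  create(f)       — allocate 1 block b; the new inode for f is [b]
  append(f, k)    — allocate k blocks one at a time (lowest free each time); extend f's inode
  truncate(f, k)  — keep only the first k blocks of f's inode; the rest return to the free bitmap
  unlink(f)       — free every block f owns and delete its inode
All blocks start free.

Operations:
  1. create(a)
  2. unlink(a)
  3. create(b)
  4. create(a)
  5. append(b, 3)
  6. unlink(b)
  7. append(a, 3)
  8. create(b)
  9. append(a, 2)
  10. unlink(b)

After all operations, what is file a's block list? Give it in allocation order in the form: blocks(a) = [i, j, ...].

  1. create(a)  ⇒  F.............  {a→[0]}
  2. unlink(a)  ⇒  ..............  {}
  3. create(b)  ⇒  F.............  {b→[0]}
  4. create(a)  ⇒  FF............  {a→[1]; b→[0]}
  5. append(b, 3)  ⇒  FFFFF.........  {a→[1]; b→[0, 2, 3, 4]}
  6. unlink(b)  ⇒  .F............  {a→[1]}
  7. append(a, 3)  ⇒  FFFF..........  {a→[1, 0, 2, 3]}
  8. create(b)  ⇒  FFFFF.........  {a→[1, 0, 2, 3]; b→[4]}
  9. append(a, 2)  ⇒  FFFFFFF.......  {a→[1, 0, 2, 3, 5, 6]; b→[4]}
  10. unlink(b)  ⇒  FFFF.FF.......  {a→[1, 0, 2, 3, 5, 6]}

blocks(a) = [1, 0, 2, 3, 5, 6]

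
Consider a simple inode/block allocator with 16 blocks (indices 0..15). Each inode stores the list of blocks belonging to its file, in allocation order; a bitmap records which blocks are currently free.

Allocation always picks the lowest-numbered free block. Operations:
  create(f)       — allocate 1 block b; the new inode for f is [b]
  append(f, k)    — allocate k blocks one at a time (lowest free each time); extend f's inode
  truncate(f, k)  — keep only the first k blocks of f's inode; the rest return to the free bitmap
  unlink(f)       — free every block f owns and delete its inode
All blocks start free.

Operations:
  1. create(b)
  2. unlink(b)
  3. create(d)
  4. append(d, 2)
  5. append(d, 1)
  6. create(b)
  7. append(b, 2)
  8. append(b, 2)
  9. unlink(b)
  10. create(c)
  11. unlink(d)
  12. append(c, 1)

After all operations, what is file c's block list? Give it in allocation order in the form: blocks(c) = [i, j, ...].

blocks(c) = [4, 0]

  1. create(b)  ⇒  F...............  {b→[0]}
  2. unlink(b)  ⇒  ................  {}
  3. create(d)  ⇒  F...............  {d→[0]}
  4. append(d, 2)  ⇒  FFF.............  {d→[0, 1, 2]}
  5. append(d, 1)  ⇒  FFFF............  {d→[0, 1, 2, 3]}
  6. create(b)  ⇒  FFFFF...........  {b→[4]; d→[0, 1, 2, 3]}
  7. append(b, 2)  ⇒  FFFFFFF.........  {b→[4, 5, 6]; d→[0, 1, 2, 3]}
  8. append(b, 2)  ⇒  FFFFFFFFF.......  {b→[4, 5, 6, 7, 8]; d→[0, 1, 2, 3]}
  9. unlink(b)  ⇒  FFFF............  {d→[0, 1, 2, 3]}
  10. create(c)  ⇒  FFFFF...........  {c→[4]; d→[0, 1, 2, 3]}
  11. unlink(d)  ⇒  ....F...........  {c→[4]}
  12. append(c, 1)  ⇒  F...F...........  {c→[4, 0]}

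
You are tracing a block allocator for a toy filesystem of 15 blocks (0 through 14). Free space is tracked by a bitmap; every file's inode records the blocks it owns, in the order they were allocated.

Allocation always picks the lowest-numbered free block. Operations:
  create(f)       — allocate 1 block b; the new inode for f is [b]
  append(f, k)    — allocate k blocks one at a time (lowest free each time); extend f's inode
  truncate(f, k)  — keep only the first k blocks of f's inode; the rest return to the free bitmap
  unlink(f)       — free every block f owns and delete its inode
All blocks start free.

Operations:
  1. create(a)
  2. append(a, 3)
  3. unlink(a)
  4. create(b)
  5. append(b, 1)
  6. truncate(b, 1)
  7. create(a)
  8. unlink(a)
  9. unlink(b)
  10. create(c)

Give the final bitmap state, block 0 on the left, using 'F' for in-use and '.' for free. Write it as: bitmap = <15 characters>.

  1. create(a)  ⇒  F..............  {a→[0]}
  2. append(a, 3)  ⇒  FFFF...........  {a→[0, 1, 2, 3]}
  3. unlink(a)  ⇒  ...............  {}
  4. create(b)  ⇒  F..............  {b→[0]}
  5. append(b, 1)  ⇒  FF.............  {b→[0, 1]}
  6. truncate(b, 1)  ⇒  F..............  {b→[0]}
  7. create(a)  ⇒  FF.............  {a→[1]; b→[0]}
  8. unlink(a)  ⇒  F..............  {b→[0]}
  9. unlink(b)  ⇒  ...............  {}
  10. create(c)  ⇒  F..............  {c→[0]}

bitmap = F..............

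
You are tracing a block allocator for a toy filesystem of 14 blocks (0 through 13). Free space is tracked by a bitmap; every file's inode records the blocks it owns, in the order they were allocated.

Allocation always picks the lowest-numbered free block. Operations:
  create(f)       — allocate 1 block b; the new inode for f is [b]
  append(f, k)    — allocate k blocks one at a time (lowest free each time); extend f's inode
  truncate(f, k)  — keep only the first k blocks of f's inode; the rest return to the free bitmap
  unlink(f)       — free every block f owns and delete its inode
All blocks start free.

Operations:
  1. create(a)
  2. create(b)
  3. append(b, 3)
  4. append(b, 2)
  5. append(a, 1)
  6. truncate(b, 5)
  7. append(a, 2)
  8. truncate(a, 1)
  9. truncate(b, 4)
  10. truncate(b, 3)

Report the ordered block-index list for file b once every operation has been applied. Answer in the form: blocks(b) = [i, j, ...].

  1. create(a)  ⇒  F.............  {a→[0]}
  2. create(b)  ⇒  FF............  {a→[0]; b→[1]}
  3. append(b, 3)  ⇒  FFFFF.........  {a→[0]; b→[1, 2, 3, 4]}
  4. append(b, 2)  ⇒  FFFFFFF.......  {a→[0]; b→[1, 2, 3, 4, 5, 6]}
  5. append(a, 1)  ⇒  FFFFFFFF......  {a→[0, 7]; b→[1, 2, 3, 4, 5, 6]}
  6. truncate(b, 5)  ⇒  FFFFFF.F......  {a→[0, 7]; b→[1, 2, 3, 4, 5]}
  7. append(a, 2)  ⇒  FFFFFFFFF.....  {a→[0, 7, 6, 8]; b→[1, 2, 3, 4, 5]}
  8. truncate(a, 1)  ⇒  FFFFFF........  {a→[0]; b→[1, 2, 3, 4, 5]}
  9. truncate(b, 4)  ⇒  FFFFF.........  {a→[0]; b→[1, 2, 3, 4]}
  10. truncate(b, 3)  ⇒  FFFF..........  {a→[0]; b→[1, 2, 3]}

blocks(b) = [1, 2, 3]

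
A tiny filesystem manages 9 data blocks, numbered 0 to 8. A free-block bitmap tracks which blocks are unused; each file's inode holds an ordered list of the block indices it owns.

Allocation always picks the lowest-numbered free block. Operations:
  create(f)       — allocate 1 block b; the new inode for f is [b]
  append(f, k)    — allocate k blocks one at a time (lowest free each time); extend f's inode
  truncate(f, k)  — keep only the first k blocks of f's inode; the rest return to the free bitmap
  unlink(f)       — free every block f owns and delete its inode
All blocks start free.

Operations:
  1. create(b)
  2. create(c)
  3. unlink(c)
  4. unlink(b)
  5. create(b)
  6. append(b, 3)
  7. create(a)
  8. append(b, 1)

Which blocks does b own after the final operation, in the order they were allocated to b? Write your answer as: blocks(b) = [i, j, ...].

[1] create(b) — b=0 (map F........)
[2] create(c) — b=0 c=1 (map FF.......)
[3] unlink(c) — b=0 (map F........)
[4] unlink(b) —  (map .........)
[5] create(b) — b=0 (map F........)
[6] append(b, 3) — b=0,1,2,3 (map FFFF.....)
[7] create(a) — a=4 b=0,1,2,3 (map FFFFF....)
[8] append(b, 1) — a=4 b=0,1,2,3,5 (map FFFFFF...)

blocks(b) = [0, 1, 2, 3, 5]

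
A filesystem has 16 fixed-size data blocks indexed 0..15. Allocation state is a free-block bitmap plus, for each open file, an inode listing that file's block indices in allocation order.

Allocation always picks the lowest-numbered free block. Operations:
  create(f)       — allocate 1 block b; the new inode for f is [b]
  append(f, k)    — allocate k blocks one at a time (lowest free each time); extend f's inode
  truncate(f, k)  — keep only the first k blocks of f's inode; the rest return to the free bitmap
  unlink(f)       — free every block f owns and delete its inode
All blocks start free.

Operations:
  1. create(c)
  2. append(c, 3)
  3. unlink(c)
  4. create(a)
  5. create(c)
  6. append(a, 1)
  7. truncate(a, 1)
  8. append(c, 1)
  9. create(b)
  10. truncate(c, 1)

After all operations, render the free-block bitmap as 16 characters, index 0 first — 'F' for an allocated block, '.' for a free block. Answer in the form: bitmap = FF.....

  1. create(c)  ⇒  F...............  {c→[0]}
  2. append(c, 3)  ⇒  FFFF............  {c→[0, 1, 2, 3]}
  3. unlink(c)  ⇒  ................  {}
  4. create(a)  ⇒  F...............  {a→[0]}
  5. create(c)  ⇒  FF..............  {a→[0]; c→[1]}
  6. append(a, 1)  ⇒  FFF.............  {a→[0, 2]; c→[1]}
  7. truncate(a, 1)  ⇒  FF..............  {a→[0]; c→[1]}
  8. append(c, 1)  ⇒  FFF.............  {a→[0]; c→[1, 2]}
  9. create(b)  ⇒  FFFF............  {a→[0]; b→[3]; c→[1, 2]}
  10. truncate(c, 1)  ⇒  FF.F............  {a→[0]; b→[3]; c→[1]}

bitmap = FF.F............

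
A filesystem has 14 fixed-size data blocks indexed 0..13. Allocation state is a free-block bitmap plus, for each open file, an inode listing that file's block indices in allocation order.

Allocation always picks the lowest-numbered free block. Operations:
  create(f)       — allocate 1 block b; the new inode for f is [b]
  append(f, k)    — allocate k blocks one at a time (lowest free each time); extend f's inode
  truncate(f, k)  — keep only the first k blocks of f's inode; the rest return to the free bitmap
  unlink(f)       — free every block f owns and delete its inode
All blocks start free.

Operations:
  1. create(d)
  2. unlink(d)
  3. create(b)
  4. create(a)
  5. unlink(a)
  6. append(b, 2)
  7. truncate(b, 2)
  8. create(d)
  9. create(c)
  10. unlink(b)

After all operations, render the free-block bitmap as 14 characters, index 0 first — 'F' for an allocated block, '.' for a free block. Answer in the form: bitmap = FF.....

  1. create(d)  ⇒  F.............  {d→[0]}
  2. unlink(d)  ⇒  ..............  {}
  3. create(b)  ⇒  F.............  {b→[0]}
  4. create(a)  ⇒  FF............  {a→[1]; b→[0]}
  5. unlink(a)  ⇒  F.............  {b→[0]}
  6. append(b, 2)  ⇒  FFF...........  {b→[0, 1, 2]}
  7. truncate(b, 2)  ⇒  FF............  {b→[0, 1]}
  8. create(d)  ⇒  FFF...........  {b→[0, 1]; d→[2]}
  9. create(c)  ⇒  FFFF..........  {b→[0, 1]; c→[3]; d→[2]}
  10. unlink(b)  ⇒  ..FF..........  {c→[3]; d→[2]}

bitmap = ..FF..........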